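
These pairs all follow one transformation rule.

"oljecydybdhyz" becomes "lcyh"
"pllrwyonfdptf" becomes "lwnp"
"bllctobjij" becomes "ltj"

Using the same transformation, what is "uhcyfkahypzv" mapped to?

hfhz

The rule is to keep one character in every 3, starting at position 2 (positions 2nd, 5th, 8th, ...).
"uhcyfkahypzv" → "hfhz".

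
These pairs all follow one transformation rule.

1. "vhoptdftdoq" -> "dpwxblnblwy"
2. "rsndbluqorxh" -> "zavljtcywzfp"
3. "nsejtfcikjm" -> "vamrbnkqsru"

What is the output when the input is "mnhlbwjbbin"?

uvptjerjjqv

The transformation: shift every letter 8 places forward in the alphabet (wrapping around).
On "mnhlbwjbbin" that produces "uvptjerjjqv".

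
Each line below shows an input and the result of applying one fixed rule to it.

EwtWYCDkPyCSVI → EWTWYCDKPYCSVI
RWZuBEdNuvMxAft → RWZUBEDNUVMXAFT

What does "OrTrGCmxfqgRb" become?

ORTRGCMXFQGRB

The rule is to convert every letter to uppercase.
Applying that to "OrTrGCmxfqgRb" gives "ORTRGCMXFQGRB".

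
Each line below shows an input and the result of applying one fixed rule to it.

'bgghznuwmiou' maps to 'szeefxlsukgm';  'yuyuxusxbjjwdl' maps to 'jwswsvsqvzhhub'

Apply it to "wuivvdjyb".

zusgttbhw

Looking at the pairs, the operation is to move the last character to the front, then shift every letter 2 places backward in the alphabet (wrapping around).
Applying that to "wuivvdjyb" gives "zusgttbhw".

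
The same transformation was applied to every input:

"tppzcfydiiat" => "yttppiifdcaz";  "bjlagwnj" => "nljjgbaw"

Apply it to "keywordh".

The transformation: sort the characters into reverse alphabetical order, then move the first character to the end.
"keywordh" → "ywrokhed" → "wrokhedy".

wrokhedy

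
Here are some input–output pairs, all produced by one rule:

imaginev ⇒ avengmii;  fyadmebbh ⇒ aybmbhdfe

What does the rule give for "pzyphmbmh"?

bzhyhpmpm

In each case the input is transformed by: sort the characters into alphabetical order, then take characters alternately from the front and the back (1st, last, 2nd, 2nd-last, ...).
Working it through for "pzyphmbmh": intermediate "bhhmmppyz", final "bzhyhpmpm".
(Check on "fyadmebbh": → "abbdefhmy" → "aybmbhdfe" ✓)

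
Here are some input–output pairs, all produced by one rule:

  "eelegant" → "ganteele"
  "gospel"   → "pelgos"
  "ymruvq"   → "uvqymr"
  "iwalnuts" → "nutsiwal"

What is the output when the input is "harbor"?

borhar

Looking at the pairs, the operation is to swap the front and back halves of the string.
On "harbor" that produces "borhar".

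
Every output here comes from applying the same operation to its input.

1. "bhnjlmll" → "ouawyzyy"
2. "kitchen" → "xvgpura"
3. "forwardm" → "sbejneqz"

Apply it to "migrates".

zvtengrf

Rule — shift every letter 13 places forward in the alphabet (wrapping around) — i.e. ROT13.
For "migrates" the result is "zvtengrf".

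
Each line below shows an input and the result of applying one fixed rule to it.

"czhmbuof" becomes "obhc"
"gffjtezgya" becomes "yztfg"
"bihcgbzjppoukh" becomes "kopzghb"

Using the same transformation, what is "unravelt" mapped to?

In each case the input is transformed by: reverse the string, then keep every other character starting from the second (positions 2nd, 4th, 6th, ...).
For "unravelt", step one produces "tlevarnu"; step two turns that into "lvru".

lvru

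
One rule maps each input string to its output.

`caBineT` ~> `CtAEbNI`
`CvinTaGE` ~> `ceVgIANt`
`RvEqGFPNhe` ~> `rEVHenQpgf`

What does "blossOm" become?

The transformation: take characters alternately from the front and the back (1st, last, 2nd, 2nd-last, ...), then flip the case of every letter.
On "blossOm": the first step gives "bmlOoss", and the second then gives "BMLoOSS".

BMLoOSS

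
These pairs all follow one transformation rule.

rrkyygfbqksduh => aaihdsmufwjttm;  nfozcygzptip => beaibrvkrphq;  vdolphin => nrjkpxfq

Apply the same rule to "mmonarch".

Looking at the pairs, the operation is to shift every letter 2 places forward in the alphabet (wrapping around), then move the first 3 characters to the end (rotate left by 3).
Starting from "mmonarch": after the first operation, "ooqpctej"; after the second, "pctejooq".
(Check on "nfozcygzptip": → "phqbeaibrvkr" → "beaibrvkrphq" ✓)

pctejooq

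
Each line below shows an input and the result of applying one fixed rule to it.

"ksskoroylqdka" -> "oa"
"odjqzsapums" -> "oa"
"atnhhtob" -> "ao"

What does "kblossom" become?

The transformation: keep one character in every 3, starting at position 1 (positions 1st, 4th, 7th, ...), then keep only the vowels.
For "kblossom", step one produces "koo"; step two turns that into "oo".

oo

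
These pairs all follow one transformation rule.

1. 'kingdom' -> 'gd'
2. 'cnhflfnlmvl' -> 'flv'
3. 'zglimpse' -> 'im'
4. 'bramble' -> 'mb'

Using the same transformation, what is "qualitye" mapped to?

li

Rule — swap each adjacent pair of characters (1↔2, 3↔4, ...), then keep one character in every 3, starting at position 3 (positions 3rd, 6th, 9th, ...).
So "qualitye" becomes "li".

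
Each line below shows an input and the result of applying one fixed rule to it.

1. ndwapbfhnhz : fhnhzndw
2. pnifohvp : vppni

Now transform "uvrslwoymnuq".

oymnuquvr

The rule is to move the first 3 characters to the end (rotate left by 3), then delete the first 3 characters.
For "uvrslwoymnuq", step one produces "slwoymnuquvr"; step two turns that into "oymnuquvr".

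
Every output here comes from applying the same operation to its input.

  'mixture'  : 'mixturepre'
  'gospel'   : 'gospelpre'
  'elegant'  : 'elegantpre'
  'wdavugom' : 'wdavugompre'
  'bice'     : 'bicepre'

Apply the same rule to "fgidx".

Each output is the input with this applied: append "pre".
Doing the same to "fgidx": "fgidxpre".

fgidxpre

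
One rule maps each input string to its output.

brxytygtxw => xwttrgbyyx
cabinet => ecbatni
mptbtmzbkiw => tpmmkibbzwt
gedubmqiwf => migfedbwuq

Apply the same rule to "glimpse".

What's happening: sort the characters into reverse alphabetical order, then move the first 3 characters to the end (rotate left by 3).
On "glimpse": the first step gives "spmlige", and the second then gives "ligespm".

ligespm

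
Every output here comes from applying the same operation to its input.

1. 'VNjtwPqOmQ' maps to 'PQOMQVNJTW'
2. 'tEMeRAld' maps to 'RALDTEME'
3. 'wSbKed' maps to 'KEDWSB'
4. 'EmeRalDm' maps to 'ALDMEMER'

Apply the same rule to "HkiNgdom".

GDOMHKIN

The pattern: swap the front and back halves of the string, then convert every letter to uppercase.
"HkiNgdom" → "gdomHkiN" → "GDOMHKIN".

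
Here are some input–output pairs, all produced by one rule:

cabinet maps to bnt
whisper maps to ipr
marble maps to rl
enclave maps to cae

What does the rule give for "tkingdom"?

What's happening: delete the first character, then keep every other character starting from the second (positions 2nd, 4th, 6th, ...).
On "tkingdom": the first step gives "kingdom", and the second then gives "igo".

igo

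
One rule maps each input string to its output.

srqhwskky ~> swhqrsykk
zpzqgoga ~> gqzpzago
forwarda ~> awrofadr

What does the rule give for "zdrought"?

uordzthg

Rule — reverse the string, then move the first 3 characters to the end (rotate left by 3).
"zdrought" → "thguordz" → "uordzthg".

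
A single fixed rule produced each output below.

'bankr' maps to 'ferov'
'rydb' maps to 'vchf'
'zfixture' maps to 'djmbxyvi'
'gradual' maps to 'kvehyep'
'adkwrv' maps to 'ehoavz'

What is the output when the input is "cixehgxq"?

gmbilkbu

Each output is the input with this applied: shift every letter 4 places forward in the alphabet (wrapping around).
So "cixehgxq" becomes "gmbilkbu".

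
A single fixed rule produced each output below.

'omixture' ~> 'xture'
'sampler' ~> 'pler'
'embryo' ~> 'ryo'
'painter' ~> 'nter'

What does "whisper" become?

sper

In each case the input is transformed by: delete the first 3 characters.
So "whisper" becomes "sper".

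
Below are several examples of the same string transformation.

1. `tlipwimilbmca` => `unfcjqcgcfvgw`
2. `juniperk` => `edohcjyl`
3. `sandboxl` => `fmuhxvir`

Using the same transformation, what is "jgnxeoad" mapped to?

The pattern: move the last character to the front, then shift every letter 6 places backward in the alphabet (wrapping around).
Working it through for "jgnxeoad": intermediate "djgnxeoa", final "xdahryiu".

xdahryiu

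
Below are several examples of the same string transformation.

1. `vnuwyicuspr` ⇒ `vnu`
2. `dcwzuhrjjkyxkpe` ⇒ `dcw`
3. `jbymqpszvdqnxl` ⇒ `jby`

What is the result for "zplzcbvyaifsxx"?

The pattern: keep only the first 3 characters.
So "zplzcbvyaifsxx" becomes "zpl".

zpl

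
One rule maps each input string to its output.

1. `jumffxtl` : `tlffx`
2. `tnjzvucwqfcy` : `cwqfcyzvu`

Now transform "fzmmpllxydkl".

The transformation: delete the first 3 characters, then move the first 3 characters to the end (rotate left by 3).
On "fzmmpllxydkl": the first step gives "mpllxydkl", and the second then gives "lxydklmpl".

lxydklmpl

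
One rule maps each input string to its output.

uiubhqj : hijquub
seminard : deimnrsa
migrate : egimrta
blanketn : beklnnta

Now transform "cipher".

Looking at the pairs, the operation is to sort the characters into alphabetical order, then move the first character to the end.
Working it through for "cipher": intermediate "cehipr", final "ehiprc".

ehiprc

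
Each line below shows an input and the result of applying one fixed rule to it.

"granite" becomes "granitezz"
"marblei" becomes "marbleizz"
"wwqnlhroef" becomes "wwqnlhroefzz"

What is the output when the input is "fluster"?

flusterzz

What's happening: append "zz".
"fluster" → "flusterzz".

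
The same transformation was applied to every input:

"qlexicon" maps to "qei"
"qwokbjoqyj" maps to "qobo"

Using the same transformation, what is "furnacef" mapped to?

The transformation: keep every other character starting from the first (positions 1st, 3rd, 5th, ...), then delete the last character.
Starting from "furnacef": after the first operation, "frae"; after the second, "fra".
(Check on "qwokbjoqyj": → "qoboy" → "qobo" ✓)

fra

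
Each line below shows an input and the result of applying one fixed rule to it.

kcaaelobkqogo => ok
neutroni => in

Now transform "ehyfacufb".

be

Each output is the input with this applied: move the first character to the end, then keep only the last 2 characters.
For "ehyfacufb" the result is "be".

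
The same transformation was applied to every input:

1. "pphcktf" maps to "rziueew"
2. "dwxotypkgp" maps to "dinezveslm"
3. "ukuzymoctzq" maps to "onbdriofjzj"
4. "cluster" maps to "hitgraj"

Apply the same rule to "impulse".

What's happening: shift every letter 11 places backward in the alphabet (wrapping around), then move the first 3 characters to the end (rotate left by 3).
On "impulse": the first step gives "xbejaht", and the second then gives "jahtxbe".

jahtxbe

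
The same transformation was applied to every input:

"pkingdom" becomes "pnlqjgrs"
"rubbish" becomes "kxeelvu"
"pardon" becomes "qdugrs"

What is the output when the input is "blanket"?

wodqnhe

The transformation: shift every letter 3 places forward in the alphabet (wrapping around), then swap the first and last characters.
On "blanket": the first step gives "eodqnhw", and the second then gives "wodqnhe".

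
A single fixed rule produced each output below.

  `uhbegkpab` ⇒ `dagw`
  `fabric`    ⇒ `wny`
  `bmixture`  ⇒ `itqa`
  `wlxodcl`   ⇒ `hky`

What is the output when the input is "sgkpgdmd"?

clzz

Rule — shift every letter 4 places backward in the alphabet (wrapping around), then keep every other character starting from the second (positions 2nd, 4th, 6th, ...).
Applying that to "sgkpgdmd" gives "clzz".
(Check on "bmixture": → "xietpqna" → "itqa" ✓)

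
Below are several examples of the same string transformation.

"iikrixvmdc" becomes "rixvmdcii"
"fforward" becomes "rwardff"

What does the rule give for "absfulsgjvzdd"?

fulsgjvzddab

Looking at the pairs, the operation is to move the first 2 characters to the end (rotate left by 2), then delete the first character.
Applying that to "absfulsgjvzdd" gives "fulsgjvzddab".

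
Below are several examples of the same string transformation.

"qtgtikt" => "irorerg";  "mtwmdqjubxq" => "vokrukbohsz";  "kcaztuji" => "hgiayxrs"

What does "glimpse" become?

What's happening: move the last 2 characters to the front (rotate right by 2), then shift every letter 2 places backward in the alphabet (wrapping around).
On "glimpse": the first step gives "seglimp", and the second then gives "qcejgkn".

qcejgkn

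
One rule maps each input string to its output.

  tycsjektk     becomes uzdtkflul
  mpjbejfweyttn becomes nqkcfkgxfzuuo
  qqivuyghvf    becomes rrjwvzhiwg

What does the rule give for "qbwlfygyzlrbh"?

rcxmgzhzamsci

The transformation: shift every letter 1 place forward in the alphabet (wrapping around).
Doing the same to "qbwlfygyzlrbh": "rcxmgzhzamsci".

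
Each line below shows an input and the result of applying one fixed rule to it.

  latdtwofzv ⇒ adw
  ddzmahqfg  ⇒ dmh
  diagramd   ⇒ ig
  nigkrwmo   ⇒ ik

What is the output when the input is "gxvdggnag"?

xdg

What's happening: delete the last 3 characters, then keep every other character starting from the second (positions 2nd, 4th, 6th, ...).
"gxvdggnag" → "gxvdgg" → "xdg".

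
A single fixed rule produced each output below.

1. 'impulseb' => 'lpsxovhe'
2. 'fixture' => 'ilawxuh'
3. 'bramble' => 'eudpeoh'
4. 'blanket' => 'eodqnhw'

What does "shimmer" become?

Rule — shift every letter 3 places forward in the alphabet (wrapping around).
Doing the same to "shimmer": "vklpphu".

vklpphu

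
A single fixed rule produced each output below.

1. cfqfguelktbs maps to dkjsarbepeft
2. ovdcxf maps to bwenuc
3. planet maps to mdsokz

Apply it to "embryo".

Rule — shift every letter 1 place backward in the alphabet (wrapping around), then swap the front and back halves of the string.
Working it through for "embryo": intermediate "dlaqxn", final "qxndla".

qxndla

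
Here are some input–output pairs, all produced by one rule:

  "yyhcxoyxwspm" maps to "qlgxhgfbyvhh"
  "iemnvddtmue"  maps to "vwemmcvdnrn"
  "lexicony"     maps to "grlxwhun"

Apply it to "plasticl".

jbcrluyu

Looking at the pairs, the operation is to move the first 2 characters to the end (rotate left by 2), then shift every letter 9 places forward in the alphabet (wrapping around).
On "plasticl": the first step gives "asticlpl", and the second then gives "jbcrluyu".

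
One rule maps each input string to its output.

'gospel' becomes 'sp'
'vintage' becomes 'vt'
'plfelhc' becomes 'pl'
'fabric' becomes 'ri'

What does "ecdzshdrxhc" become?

zx

The transformation: sort the characters into reverse alphabetical order, then keep only the first 2 characters.
Starting from "ecdzshdrxhc": after the first operation, "zxsrhheddcc"; after the second, "zx".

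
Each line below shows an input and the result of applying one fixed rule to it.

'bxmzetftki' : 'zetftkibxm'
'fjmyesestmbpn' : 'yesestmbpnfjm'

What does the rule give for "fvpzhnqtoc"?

What's happening: move the first 3 characters to the end (rotate left by 3).
On "fvpzhnqtoc" that produces "zhnqtocfvp".

zhnqtocfvp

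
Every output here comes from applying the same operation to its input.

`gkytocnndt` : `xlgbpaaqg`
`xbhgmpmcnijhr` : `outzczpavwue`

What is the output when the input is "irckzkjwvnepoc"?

What's happening: delete the first character, then shift every letter 13 places forward in the alphabet (wrapping around) — i.e. ROT13.
On "irckzkjwvnepoc": the first step gives "rckzkjwvnepoc", and the second then gives "epxmxwjiarcbp".

epxmxwjiarcbp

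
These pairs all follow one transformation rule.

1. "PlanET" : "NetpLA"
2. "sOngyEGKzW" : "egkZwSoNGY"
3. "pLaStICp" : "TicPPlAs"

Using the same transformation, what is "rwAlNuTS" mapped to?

nUtsRWaL

Rule — flip the case of every letter, then swap the front and back halves of the string.
On "rwAlNuTS": the first step gives "RWaLnUts", and the second then gives "nUtsRWaL".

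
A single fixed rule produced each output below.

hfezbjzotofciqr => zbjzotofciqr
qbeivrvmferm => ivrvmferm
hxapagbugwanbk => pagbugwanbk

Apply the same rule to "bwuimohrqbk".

imohrqbk

In each case the input is transformed by: delete the first 3 characters.
For "bwuimohrqbk" the result is "imohrqbk".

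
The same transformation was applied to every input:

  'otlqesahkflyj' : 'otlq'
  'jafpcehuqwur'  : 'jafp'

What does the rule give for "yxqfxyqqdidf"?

The pattern: keep only the first 4 characters.
On "yxqfxyqqdidf" that produces "yxqf".

yxqf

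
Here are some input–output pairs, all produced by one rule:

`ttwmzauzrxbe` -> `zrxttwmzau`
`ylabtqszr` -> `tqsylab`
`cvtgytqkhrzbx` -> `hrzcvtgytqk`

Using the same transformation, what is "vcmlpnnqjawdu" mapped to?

Looking at the pairs, the operation is to delete the last 2 characters, then move the last 3 characters to the front (rotate right by 3).
For "vcmlpnnqjawdu", step one produces "vcmlpnnqjaw"; step two turns that into "jawvcmlpnnq".

jawvcmlpnnq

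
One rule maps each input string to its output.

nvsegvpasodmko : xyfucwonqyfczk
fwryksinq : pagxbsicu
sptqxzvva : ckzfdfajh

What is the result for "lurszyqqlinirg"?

vqebbscxjsivaa

What's happening: shift every letter 10 places forward in the alphabet (wrapping around), then take characters alternately from the front and the back (1st, last, 2nd, 2nd-last, ...).
On "lurszyqqlinirg" that produces "vqebbscxjsivaa".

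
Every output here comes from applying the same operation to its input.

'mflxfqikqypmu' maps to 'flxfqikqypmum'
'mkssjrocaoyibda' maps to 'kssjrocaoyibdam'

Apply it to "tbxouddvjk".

bxouddvjkt

The rule is to move the first character to the end.
"tbxouddvjk" → "bxouddvjkt".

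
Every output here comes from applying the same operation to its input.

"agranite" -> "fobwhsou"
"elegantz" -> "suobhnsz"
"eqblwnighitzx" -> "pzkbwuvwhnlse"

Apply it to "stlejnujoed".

The pattern: shift every letter 12 places backward in the alphabet (wrapping around), then move the first 2 characters to the end (rotate left by 2).
Applying both steps to "stlejnujoed": "ghzsxbixcsr", then "zsxbixcsrgh".
(Check on "agranite": → "oufobwhs" → "fobwhsou" ✓)

zsxbixcsrgh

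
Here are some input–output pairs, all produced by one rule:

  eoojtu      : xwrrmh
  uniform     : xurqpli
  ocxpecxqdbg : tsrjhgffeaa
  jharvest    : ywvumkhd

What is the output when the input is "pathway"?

zwskddb

Rule — shift every letter 3 places forward in the alphabet (wrapping around), then sort the characters into reverse alphabetical order.
On "pathway": the first step gives "sdwkzdb", and the second then gives "zwskddb".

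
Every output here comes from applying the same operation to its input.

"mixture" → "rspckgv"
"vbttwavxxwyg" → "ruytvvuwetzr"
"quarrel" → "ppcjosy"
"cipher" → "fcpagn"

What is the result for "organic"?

ylgampe

Looking at the pairs, the operation is to shift every letter 2 places backward in the alphabet (wrapping around), then move the first 3 characters to the end (rotate left by 3).
Starting from "organic": after the first operation, "mpeylga"; after the second, "ylgampe".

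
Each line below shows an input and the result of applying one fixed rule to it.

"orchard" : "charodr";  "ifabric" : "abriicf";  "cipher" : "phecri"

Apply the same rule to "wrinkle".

inklwer

Each output is the input with this applied: swap the first and last characters, then move the first 2 characters to the end (rotate left by 2).
Working it through for "wrinkle": intermediate "erinklw", final "inklwer".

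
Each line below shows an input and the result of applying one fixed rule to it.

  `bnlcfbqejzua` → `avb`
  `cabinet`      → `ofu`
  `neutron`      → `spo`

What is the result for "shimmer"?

Rule — shift every letter 1 place forward in the alphabet (wrapping around), then keep only the last 3 characters.
"shimmer" → "tijnnfs" → "nfs".

nfs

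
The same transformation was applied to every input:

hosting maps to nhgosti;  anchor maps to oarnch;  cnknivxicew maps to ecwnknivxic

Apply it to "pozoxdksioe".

The rule is to swap the first and last characters, then move the last 2 characters to the front (rotate right by 2).
For "pozoxdksioe", step one produces "eozoxdksiop"; step two turns that into "opeozoxdksi".

opeozoxdksi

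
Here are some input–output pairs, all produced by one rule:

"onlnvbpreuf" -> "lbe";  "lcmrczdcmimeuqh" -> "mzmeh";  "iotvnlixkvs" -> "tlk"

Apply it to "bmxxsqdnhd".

Each output is the input with this applied: keep one character in every 3, starting at position 3 (positions 3rd, 6th, 9th, ...).
So "bmxxsqdnhd" becomes "xqh".

xqh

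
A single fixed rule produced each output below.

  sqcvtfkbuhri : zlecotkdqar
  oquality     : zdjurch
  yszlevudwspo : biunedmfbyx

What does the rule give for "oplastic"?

yujbcrl

The transformation: shift every letter 9 places forward in the alphabet (wrapping around), then delete the first character.
On "oplastic": the first step gives "xyujbcrl", and the second then gives "yujbcrl".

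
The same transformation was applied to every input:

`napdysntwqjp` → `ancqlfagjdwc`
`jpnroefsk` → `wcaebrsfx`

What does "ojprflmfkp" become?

Looking at the pairs, the operation is to shift every letter 13 places forward in the alphabet (wrapping around) — i.e. ROT13.
Doing the same to "ojprflmfkp": "bwcesyzsxc".

bwcesyzsxc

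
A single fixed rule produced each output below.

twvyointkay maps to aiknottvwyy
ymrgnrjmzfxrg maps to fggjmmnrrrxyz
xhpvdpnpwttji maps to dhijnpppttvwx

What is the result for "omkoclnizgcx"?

ccgiklmnooxz

The pattern: sort the characters into alphabetical order.
"omkoclnizgcx" → "ccgiklmnooxz".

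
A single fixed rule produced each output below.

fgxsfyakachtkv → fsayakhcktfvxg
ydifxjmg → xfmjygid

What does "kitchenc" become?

hcnekcti

Rule — move the first 3 characters to the end (rotate left by 3), then swap each adjacent pair of characters (1↔2, 3↔4, ...).
Applying both steps to "kitchenc": "chenckit", then "hcnekcti".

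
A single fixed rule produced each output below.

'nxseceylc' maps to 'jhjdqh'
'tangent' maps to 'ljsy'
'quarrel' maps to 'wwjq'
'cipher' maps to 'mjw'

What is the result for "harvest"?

ajxy

In each case the input is transformed by: shift every letter 5 places forward in the alphabet (wrapping around), then delete the first 3 characters.
On "harvest": the first step gives "mfwajxy", and the second then gives "ajxy".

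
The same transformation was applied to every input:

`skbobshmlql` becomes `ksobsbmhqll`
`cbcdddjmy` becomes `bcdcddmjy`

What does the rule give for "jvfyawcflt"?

Looking at the pairs, the operation is to swap each adjacent pair of characters (1↔2, 3↔4, ...).
Doing the same to "jvfyawcflt": "vjyfwafctl".

vjyfwafctl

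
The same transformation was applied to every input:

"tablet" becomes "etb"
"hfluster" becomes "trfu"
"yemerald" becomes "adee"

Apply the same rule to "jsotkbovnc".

The transformation: swap the front and back halves of the string, then keep every other character starting from the second (positions 2nd, 4th, 6th, ...).
Starting from "jsotkbovnc": after the first operation, "bovncjsotk"; after the second, "onjok".

onjok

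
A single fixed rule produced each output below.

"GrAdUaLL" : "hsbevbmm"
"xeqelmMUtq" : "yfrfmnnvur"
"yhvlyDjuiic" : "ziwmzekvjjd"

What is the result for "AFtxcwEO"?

In each case the input is transformed by: shift every letter 1 place forward in the alphabet (wrapping around), then convert every letter to lowercase.
So "AFtxcwEO" becomes "bguydxfp".

bguydxfp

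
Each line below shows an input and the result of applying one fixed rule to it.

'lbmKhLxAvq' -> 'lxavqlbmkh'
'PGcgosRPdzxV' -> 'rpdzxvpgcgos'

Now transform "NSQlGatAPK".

In each case the input is transformed by: swap the front and back halves of the string, then convert every letter to lowercase.
On "NSQlGatAPK" that produces "atapknsqlg".
(Check on "lbmKhLxAvq": → "LxAvqlbmKh" → "lxavqlbmkh" ✓)

atapknsqlg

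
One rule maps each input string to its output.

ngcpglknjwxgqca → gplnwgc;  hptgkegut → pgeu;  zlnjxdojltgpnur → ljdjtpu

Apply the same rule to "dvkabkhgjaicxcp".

Each output is the input with this applied: keep every other character starting from the second (positions 2nd, 4th, 6th, ...).
Doing the same to "dvkabkhgjaicxcp": "vakgacc".

vakgacc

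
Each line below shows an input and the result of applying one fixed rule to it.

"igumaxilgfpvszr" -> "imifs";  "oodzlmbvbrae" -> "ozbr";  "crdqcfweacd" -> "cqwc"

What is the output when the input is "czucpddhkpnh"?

What's happening: keep one character in every 3, starting at position 1 (positions 1st, 4th, 7th, ...).
Doing the same to "czucpddhkpnh": "ccdp".

ccdp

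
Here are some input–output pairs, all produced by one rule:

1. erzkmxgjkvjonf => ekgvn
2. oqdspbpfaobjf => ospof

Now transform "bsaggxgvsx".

The pattern: keep one character in every 3, starting at position 1 (positions 1st, 4th, 7th, ...).
So "bsaggxgvsx" becomes "bggx".

bggx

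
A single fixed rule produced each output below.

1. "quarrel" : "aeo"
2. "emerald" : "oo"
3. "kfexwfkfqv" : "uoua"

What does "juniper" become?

eo

The pattern: shift every letter 10 places forward in the alphabet (wrapping around), then keep only the vowels.
Doing the same to "juniper": "eo".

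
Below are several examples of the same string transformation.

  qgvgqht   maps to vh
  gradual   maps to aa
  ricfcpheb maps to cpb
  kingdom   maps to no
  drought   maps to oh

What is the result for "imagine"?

an

Looking at the pairs, the operation is to keep one character in every 3, starting at position 3 (positions 3rd, 6th, 9th, ...).
For "imagine" the result is "an".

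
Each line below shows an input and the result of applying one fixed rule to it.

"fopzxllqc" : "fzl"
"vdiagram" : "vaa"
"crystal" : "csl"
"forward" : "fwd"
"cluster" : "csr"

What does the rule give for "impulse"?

Looking at the pairs, the operation is to keep one character in every 3, starting at position 1 (positions 1st, 4th, 7th, ...).
On "impulse" that produces "iue".

iue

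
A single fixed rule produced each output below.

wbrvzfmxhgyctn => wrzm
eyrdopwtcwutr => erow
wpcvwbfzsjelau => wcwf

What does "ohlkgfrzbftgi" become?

olgr

Looking at the pairs, the operation is to keep every other character starting from the first (positions 1st, 3rd, 5th, ...), then keep only the first 4 characters.
For "ohlkgfrzbftgi" the result is "olgr".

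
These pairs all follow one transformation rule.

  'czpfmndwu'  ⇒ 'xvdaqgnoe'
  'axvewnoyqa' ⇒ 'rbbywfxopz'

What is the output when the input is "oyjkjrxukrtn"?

uopzklksyvls

Looking at the pairs, the operation is to shift every letter 1 place forward in the alphabet (wrapping around), then move the last 2 characters to the front (rotate right by 2).
On "oyjkjrxukrtn": the first step gives "pzklksyvlsuo", and the second then gives "uopzklksyvls".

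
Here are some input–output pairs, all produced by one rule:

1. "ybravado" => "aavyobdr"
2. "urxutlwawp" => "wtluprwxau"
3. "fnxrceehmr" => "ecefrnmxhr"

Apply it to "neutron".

Looking at the pairs, the operation is to take characters alternately from the front and the back (1st, last, 2nd, 2nd-last, ...), then move the last 3 characters to the front (rotate right by 3).
Working it through for "neutron": intermediate "nneourt", final "urtnneo".

urtnneo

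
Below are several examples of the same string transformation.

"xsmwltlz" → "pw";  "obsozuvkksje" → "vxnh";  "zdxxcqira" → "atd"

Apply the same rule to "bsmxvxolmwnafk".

papd

Each output is the input with this applied: shift every letter 3 places forward in the alphabet (wrapping around), then keep one character in every 3, starting at position 3 (positions 3rd, 6th, 9th, ...).
On "bsmxvxolmwnafk": the first step gives "evpayaropzqdin", and the second then gives "papd".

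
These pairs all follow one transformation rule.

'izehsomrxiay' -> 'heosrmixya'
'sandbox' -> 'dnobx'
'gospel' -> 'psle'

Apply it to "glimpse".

mispe

Rule — delete the first 2 characters, then swap each adjacent pair of characters (1↔2, 3↔4, ...).
Applying both steps to "glimpse": "impse", then "mispe".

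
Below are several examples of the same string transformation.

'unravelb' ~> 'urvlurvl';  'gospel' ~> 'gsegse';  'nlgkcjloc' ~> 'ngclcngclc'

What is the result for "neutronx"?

nurnnurn

What's happening: keep every other character starting from the first (positions 1st, 3rd, 5th, ...), then write the whole string twice.
On "neutronx": the first step gives "nurn", and the second then gives "nurnnurn".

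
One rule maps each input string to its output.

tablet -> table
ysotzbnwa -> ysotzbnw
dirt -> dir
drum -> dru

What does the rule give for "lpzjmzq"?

Each output is the input with this applied: delete the last character.
So "lpzjmzq" becomes "lpzjmz".

lpzjmz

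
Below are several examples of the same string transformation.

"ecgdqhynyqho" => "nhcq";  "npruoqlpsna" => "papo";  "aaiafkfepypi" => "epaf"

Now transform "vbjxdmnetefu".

The rule is to keep one character in every 3, starting at position 2 (positions 2nd, 5th, 8th, ...), then move the last 2 characters to the front (rotate right by 2).
For "vbjxdmnetefu", step one produces "bdef"; step two turns that into "efbd".

efbd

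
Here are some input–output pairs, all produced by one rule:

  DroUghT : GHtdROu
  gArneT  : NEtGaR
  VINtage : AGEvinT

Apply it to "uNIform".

ORMUniF

The pattern: flip the case of every letter, then move the last 3 characters to the front (rotate right by 3).
"uNIform" → "UniFORM" → "ORMUniF".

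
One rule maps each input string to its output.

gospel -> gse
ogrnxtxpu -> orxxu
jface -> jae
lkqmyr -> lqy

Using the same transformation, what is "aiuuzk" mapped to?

What's happening: keep every other character starting from the first (positions 1st, 3rd, 5th, ...).
So "aiuuzk" becomes "auz".

auz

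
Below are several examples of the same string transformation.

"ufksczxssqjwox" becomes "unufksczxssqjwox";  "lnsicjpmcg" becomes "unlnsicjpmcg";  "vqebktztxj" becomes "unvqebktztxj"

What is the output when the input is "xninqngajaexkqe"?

unxninqngajaexkqe

Looking at the pairs, the operation is to prepend "un".
On "xninqngajaexkqe" that produces "unxninqngajaexkqe".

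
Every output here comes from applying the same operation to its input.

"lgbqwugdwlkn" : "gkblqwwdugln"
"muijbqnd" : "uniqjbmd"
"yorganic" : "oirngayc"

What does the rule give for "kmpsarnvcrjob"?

mopjsracrvnkb

Rule — take characters alternately from the front and the back (1st, last, 2nd, 2nd-last, ...), then move the first 2 characters to the end (rotate left by 2).
On "kmpsarnvcrjob": the first step gives "kbmopjsracrvn", and the second then gives "mopjsracrvnkb".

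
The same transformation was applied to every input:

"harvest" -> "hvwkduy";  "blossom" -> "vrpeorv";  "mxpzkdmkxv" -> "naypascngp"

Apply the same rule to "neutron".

Looking at the pairs, the operation is to shift every letter 3 places forward in the alphabet (wrapping around), then move the last 3 characters to the front (rotate right by 3).
Applying both steps to "neutron": "qhxwurq", then "urqqhxw".

urqqhxw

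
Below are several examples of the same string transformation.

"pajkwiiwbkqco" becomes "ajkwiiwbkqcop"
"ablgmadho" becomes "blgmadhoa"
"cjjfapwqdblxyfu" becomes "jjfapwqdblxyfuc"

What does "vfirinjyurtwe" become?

firinjyurtwev

The pattern: move the first character to the end.
On "vfirinjyurtwe" that produces "firinjyurtwev".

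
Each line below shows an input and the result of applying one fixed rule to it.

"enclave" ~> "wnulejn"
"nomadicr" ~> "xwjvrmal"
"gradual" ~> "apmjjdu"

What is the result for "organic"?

axjprwl

In each case the input is transformed by: shift every letter 9 places forward in the alphabet (wrapping around), then swap each adjacent pair of characters (1↔2, 3↔4, ...).
On "organic" that produces "axjprwl".
(Check on "gradual": → "pajmdju" → "apmjjdu" ✓)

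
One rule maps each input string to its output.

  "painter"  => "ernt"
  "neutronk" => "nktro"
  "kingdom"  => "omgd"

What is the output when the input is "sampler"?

erpl

Looking at the pairs, the operation is to delete the first 3 characters, then move the last 2 characters to the front (rotate right by 2).
"sampler" → "pler" → "erpl".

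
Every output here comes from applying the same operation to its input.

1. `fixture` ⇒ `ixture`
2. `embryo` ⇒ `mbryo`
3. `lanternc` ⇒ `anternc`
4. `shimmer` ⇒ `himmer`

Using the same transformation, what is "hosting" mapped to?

The pattern: delete the first character.
"hosting" → "osting".

osting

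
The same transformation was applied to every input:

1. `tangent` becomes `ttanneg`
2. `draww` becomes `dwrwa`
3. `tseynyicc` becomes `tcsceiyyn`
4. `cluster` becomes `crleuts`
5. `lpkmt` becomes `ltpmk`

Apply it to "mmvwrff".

Rule — take characters alternately from the front and the back (1st, last, 2nd, 2nd-last, ...).
"mmvwrff" → "mfmfvrw".

mfmfvrw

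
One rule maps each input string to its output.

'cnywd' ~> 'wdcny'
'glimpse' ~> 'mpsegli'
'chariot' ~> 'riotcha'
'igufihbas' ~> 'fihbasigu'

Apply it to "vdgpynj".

The pattern: move the first 3 characters to the end (rotate left by 3).
Doing the same to "vdgpynj": "pynjvdg".

pynjvdg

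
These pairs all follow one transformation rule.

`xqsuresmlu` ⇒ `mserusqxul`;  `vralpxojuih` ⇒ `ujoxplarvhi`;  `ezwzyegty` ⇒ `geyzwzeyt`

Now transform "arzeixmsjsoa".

The rule is to move the last 2 characters to the front (rotate right by 2), then reverse the string.
For "arzeixmsjsoa", step one produces "oaarzeixmsjs"; step two turns that into "sjsmxiezraao".

sjsmxiezraao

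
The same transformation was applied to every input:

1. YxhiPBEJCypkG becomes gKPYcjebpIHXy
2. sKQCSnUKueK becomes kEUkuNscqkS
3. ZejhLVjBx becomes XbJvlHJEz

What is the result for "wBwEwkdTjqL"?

lQJtDKWeWbW

The transformation: reverse the string, then flip the case of every letter.
"wBwEwkdTjqL" → "LqjTdkwEwBw" → "lQJtDKWeWbW".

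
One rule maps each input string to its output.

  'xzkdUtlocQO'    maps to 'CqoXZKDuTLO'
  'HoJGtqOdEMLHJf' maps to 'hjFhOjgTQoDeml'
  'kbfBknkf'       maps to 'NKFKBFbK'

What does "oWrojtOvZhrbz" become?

Looking at the pairs, the operation is to move the last 3 characters to the front (rotate right by 3), then flip the case of every letter.
Applying both steps to "oWrojtOvZhrbz": "rbzoWrojtOvZh", then "RBZOwROJToVzH".

RBZOwROJToVzH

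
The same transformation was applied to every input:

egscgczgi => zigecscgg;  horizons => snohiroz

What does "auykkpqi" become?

iquakypk

Looking at the pairs, the operation is to swap each adjacent pair of characters (1↔2, 3↔4, ...), then move the last 2 characters to the front (rotate right by 2).
On "auykkpqi": the first step gives "uakypkiq", and the second then gives "iquakypk".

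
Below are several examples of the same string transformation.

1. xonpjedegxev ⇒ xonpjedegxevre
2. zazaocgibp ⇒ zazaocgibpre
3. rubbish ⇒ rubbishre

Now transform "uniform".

uniformre

The pattern: append "re".
On "uniform" that produces "uniformre".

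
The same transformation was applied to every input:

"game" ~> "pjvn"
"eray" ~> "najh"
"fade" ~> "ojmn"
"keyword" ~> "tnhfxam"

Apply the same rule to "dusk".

The rule is to shift every letter 9 places forward in the alphabet (wrapping around).
Doing the same to "dusk": "mdbt".

mdbt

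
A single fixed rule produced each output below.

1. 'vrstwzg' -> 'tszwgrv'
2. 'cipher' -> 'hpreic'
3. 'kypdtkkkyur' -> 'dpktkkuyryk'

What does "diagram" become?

gaarmid

The transformation: swap each adjacent pair of characters (1↔2, 3↔4, ...), then move the first 2 characters to the end (rotate left by 2).
For "diagram" the result is "gaarmid".
(Check on "vrstwzg": → "rvtszwg" → "tszwgrv" ✓)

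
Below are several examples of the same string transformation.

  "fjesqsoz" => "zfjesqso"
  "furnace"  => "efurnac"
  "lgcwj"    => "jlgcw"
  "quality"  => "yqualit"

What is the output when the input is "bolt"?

Looking at the pairs, the operation is to move the last character to the front.
Applying that to "bolt" gives "tbol".

tbol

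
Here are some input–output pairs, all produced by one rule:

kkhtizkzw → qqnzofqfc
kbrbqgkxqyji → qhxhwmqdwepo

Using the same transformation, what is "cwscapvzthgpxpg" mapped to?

icyigvbfznmvdvm

Looking at the pairs, the operation is to shift every letter 6 places forward in the alphabet (wrapping around).
So "cwscapvzthgpxpg" becomes "icyigvbfznmvdvm".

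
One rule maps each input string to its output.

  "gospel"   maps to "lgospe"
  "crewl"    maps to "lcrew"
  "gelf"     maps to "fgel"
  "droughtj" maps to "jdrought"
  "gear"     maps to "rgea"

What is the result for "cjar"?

rcja

Rule — move the last character to the front.
On "cjar" that produces "rcja".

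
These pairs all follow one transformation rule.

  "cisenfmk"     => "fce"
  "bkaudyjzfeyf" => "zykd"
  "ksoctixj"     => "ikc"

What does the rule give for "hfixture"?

What's happening: swap the front and back halves of the string, then keep one character in every 3, starting at position 2 (positions 2nd, 5th, 8th, ...).
Starting from "hfixture": after the first operation, "turehfix"; after the second, "uhx".

uhx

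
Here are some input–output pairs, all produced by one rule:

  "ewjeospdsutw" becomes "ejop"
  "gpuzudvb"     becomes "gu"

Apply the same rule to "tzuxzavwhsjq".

Each output is the input with this applied: keep every other character starting from the first (positions 1st, 3rd, 5th, ...), then delete the last 2 characters.
On "tzuxzavwhsjq": the first step gives "tuzvhj", and the second then gives "tuzv".

tuzv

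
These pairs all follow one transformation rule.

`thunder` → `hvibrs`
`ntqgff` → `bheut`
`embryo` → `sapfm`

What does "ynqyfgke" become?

The transformation: shift every letter 12 places backward in the alphabet (wrapping around), then delete the last character.
Starting from "ynqyfgke": after the first operation, "mbemtuys"; after the second, "mbemtuy".

mbemtuy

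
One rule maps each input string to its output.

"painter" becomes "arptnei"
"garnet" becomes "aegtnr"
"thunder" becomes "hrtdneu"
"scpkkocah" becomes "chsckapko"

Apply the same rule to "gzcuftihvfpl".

The transformation: swap each adjacent pair of characters (1↔2, 3↔4, ...), then take characters alternately from the front and the back (1st, last, 2nd, 2nd-last, ...).
"gzcuftihvfpl" → "zguctfhifvlp" → "zpgluvcftifh".

zpgluvcftifh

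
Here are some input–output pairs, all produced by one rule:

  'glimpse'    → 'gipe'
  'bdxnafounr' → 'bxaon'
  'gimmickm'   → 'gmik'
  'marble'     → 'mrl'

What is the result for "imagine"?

iaie

The pattern: keep every other character starting from the first (positions 1st, 3rd, 5th, ...).
For "imagine" the result is "iaie".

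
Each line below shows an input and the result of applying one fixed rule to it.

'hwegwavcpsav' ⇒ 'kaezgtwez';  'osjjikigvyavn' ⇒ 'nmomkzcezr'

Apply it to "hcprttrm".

The pattern: delete the first 3 characters, then shift every letter 4 places forward in the alphabet (wrapping around).
Starting from "hcprttrm": after the first operation, "rttrm"; after the second, "vxxvq".

vxxvq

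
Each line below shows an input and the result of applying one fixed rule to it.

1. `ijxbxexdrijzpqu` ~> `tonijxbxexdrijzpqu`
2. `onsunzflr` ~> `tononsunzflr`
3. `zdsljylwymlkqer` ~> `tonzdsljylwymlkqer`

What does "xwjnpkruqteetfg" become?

What's happening: prepend "ton".
Applying that to "xwjnpkruqteetfg" gives "tonxwjnpkruqteetfg".

tonxwjnpkruqteetfg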